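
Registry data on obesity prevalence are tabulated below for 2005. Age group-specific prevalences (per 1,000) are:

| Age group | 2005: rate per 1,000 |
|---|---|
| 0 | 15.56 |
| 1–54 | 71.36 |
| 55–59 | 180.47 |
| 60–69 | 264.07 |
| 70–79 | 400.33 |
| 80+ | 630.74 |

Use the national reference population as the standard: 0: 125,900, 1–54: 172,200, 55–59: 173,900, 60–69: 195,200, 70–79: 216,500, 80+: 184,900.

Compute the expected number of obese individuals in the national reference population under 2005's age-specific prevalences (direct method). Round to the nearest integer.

Expected obese individuals = Σ (standard pop × age-specific rate ÷ 1,000)
= 125,900×15.56/1,000 + 172,200×71.36/1,000 + 173,900×180.47/1,000 + 195,200×264.07/1,000 + 216,500×400.33/1,000 + 184,900×630.74/1,000
= 1959.00 + 12288.19 + 31383.73 + 51546.46 + 86671.45 + 116623.83 = 300472.66.

300473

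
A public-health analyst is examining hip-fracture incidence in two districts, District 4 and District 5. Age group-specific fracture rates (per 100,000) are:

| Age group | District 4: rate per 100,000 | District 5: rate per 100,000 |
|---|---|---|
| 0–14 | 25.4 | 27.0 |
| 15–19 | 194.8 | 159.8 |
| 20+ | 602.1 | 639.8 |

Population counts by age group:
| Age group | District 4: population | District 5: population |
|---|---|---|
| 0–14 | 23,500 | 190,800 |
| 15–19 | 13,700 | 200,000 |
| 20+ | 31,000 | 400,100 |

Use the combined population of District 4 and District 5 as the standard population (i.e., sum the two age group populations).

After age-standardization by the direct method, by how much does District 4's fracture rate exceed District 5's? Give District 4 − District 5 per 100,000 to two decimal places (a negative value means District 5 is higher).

-10.61

Combined standard total = 859,100; weights = 0.2494, 0.2487, 0.5018.
District 4: 0.2494×25.4 + 0.2487×194.8 + 0.5018×602.1 = 356.9285 per 100,000.
District 5: 0.2494×27.0 + 0.2487×159.8 + 0.5018×639.8 = 367.5394 per 100,000.
Difference = 356.9285 − 367.5394 = -10.6109.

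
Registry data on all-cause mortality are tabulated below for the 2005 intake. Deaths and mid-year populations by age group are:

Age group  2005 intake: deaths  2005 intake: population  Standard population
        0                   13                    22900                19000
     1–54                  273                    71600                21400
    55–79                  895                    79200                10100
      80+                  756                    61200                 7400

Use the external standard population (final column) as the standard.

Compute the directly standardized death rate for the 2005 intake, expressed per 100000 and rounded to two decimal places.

514.56

Age-specific rates per 100000 for the 2005 intake: 56.77, 381.28, 1130.05, 1235.29.
Standard total = 57900; weights = 0.3282, 0.3696, 0.1744, 0.1278.
Standardized rate: 0.3282×56.77 + 0.3696×381.28 + 0.1744×1130.05 + 0.1278×1235.29 = 514.5559 per 100000.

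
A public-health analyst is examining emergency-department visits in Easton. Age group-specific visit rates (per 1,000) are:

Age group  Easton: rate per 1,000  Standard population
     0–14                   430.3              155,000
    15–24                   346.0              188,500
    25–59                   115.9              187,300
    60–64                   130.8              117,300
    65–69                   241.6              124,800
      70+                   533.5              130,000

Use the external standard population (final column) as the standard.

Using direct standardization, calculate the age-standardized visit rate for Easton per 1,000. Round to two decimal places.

297.35

Standard total = 902,900; weights = 0.1717, 0.2088, 0.2074, 0.1299, 0.1382, 0.1440.
Standardized rate: 0.1717×430.3 + 0.2088×346.0 + 0.2074×115.9 + 0.1299×130.8 + 0.1382×241.6 + 0.1440×533.5 = 297.3475 per 1,000.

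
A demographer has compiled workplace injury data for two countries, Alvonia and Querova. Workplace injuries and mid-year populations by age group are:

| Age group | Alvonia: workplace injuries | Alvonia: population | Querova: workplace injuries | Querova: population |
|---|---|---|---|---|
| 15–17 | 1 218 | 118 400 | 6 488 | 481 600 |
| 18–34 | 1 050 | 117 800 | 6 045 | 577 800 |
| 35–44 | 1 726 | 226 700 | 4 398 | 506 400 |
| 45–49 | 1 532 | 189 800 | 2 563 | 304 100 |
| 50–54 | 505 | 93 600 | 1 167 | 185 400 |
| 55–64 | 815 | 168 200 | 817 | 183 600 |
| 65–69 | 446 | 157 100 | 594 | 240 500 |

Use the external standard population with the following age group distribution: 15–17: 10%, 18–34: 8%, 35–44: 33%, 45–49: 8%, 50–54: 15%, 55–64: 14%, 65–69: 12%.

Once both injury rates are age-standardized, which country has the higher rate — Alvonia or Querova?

Age-specific rates per 10 000 for Alvonia: 102.87, 89.13, 76.14, 80.72, 53.95, 48.45, 28.39.
For Querova: 134.72, 104.62, 86.85, 84.28, 62.94, 44.50, 24.70.
Standard weights: 0.10, 0.08, 0.33, 0.08, 0.15, 0.14, 0.12.
Alvonia: 0.1000×102.87 + 0.0800×89.13 + 0.3300×76.14 + 0.0800×80.72 + 0.1500×53.95 + 0.1400×48.45 + 0.1200×28.39 = 67.2833 per 10 000.
Querova: 0.1000×134.72 + 0.0800×104.62 + 0.3300×86.85 + 0.0800×84.28 + 0.1500×62.94 + 0.1400×44.50 + 0.1200×24.70 = 75.8793 per 10 000.

Querova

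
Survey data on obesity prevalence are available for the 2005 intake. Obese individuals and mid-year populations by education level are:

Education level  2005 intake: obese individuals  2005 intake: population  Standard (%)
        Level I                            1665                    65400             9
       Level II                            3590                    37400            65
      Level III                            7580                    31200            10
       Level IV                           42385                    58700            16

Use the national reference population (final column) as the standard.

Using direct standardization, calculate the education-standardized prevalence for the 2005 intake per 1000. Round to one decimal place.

204.5

Education-specific rates per 1000 for the 2005 intake: 25.459, 95.989, 242.949, 722.061.
Standard weights: 0.09, 0.65, 0.10, 0.16.
Standardized rate: 0.0900×25.459 + 0.6500×95.989 + 0.1000×242.949 + 0.1600×722.061 = 204.5090 per 1000.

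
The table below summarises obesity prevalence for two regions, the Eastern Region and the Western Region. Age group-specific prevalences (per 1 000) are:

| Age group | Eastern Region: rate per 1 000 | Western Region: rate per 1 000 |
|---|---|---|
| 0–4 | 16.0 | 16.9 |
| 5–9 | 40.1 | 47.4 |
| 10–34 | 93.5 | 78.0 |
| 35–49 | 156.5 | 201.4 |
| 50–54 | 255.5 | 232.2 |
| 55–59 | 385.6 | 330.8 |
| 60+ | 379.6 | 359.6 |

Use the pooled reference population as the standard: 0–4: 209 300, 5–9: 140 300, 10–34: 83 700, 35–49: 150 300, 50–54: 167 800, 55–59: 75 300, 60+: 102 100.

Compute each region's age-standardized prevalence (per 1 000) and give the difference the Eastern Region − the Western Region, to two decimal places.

Standard total = 928 800; weights = 0.2253, 0.1511, 0.0901, 0.1618, 0.1807, 0.0811, 0.1099.
The Eastern Region: 0.2253×16.0 + 0.1511×40.1 + 0.0901×93.5 + 0.1618×156.5 + 0.1807×255.5 + 0.0811×385.6 + 0.1099×379.6 = 162.5630 per 1 000.
The Western Region: 0.2253×16.9 + 0.1511×47.4 + 0.0901×78.0 + 0.1618×201.4 + 0.1807×232.2 + 0.0811×330.8 + 0.1099×359.6 = 158.8867 per 1 000.
Difference = 162.5630 − 158.8867 = 3.6762.

3.68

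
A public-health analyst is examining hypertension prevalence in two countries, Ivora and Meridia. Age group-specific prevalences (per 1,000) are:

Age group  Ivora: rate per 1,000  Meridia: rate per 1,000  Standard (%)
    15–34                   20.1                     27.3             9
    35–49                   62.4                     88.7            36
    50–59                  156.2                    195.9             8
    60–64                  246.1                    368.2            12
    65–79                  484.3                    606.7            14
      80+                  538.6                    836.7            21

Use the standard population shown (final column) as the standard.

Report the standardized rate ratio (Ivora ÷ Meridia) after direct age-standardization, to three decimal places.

Standard weights: 0.09, 0.36, 0.08, 0.12, 0.14, 0.21.
Ivora: 0.0900×20.1 + 0.3600×62.4 + 0.0800×156.2 + 0.1200×246.1 + 0.1400×484.3 + 0.2100×538.6 = 247.2090 per 1,000.
Meridia: 0.0900×27.3 + 0.3600×88.7 + 0.0800×195.9 + 0.1200×368.2 + 0.1400×606.7 + 0.2100×836.7 = 354.8900 per 1,000.
Ratio = 247.2090 ÷ 354.8900 = 0.69658.

0.697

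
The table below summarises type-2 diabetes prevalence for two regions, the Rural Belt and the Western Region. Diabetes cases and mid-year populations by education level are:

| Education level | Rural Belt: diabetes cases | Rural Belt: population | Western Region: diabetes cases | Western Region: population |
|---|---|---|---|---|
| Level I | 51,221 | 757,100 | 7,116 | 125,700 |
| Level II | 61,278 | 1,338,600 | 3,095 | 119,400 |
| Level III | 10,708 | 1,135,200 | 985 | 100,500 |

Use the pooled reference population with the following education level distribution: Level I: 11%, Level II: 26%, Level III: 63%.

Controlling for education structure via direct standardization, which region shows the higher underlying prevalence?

Rural Belt

Education-specific rates per 1,000 for the Rural Belt: 67.654, 45.778, 9.433.
For the Western Region: 56.611, 25.921, 9.801.
Standard weights: 0.11, 0.26, 0.63.
The Rural Belt: 0.1100×67.654 + 0.2600×45.778 + 0.6300×9.433 = 25.2868 per 1,000.
The Western Region: 0.1100×56.611 + 0.2600×25.921 + 0.6300×9.801 = 19.1414 per 1,000.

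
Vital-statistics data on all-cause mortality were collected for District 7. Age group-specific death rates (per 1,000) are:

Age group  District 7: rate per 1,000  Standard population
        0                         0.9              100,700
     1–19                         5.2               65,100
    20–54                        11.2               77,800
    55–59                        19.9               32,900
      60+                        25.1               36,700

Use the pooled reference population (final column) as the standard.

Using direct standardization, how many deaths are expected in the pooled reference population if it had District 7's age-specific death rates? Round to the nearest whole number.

2876

Expected deaths = Σ (standard pop × age-specific rate ÷ 1,000)
= 100,700×0.9/1,000 + 65,100×5.2/1,000 + 77,800×11.2/1,000 + 32,900×19.9/1,000 + 36,700×25.1/1,000
= 90.63 + 338.52 + 871.36 + 654.71 + 921.17 = 2876.39.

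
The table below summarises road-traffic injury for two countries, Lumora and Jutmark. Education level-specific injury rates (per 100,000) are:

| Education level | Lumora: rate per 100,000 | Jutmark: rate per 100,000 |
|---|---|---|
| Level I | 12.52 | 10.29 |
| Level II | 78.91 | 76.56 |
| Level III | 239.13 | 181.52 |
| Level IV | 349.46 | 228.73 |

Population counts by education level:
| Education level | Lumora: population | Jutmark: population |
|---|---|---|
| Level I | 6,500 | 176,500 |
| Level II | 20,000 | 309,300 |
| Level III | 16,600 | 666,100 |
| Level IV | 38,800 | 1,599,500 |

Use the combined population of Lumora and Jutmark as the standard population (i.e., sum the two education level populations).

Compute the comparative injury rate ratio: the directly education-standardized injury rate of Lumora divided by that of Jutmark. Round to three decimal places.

Combined standard total = 2,833,300; weights = 0.0646, 0.1162, 0.2410, 0.5782.
Lumora: 0.0646×12.52 + 0.1162×78.91 + 0.2410×239.13 + 0.5782×349.46 = 269.6681 per 100,000.
Jutmark: 0.0646×10.29 + 0.1162×76.56 + 0.2410×181.52 + 0.5782×228.73 = 185.5597 per 100,000.
Ratio = 269.6681 ÷ 185.5597 = 1.45327.

1.453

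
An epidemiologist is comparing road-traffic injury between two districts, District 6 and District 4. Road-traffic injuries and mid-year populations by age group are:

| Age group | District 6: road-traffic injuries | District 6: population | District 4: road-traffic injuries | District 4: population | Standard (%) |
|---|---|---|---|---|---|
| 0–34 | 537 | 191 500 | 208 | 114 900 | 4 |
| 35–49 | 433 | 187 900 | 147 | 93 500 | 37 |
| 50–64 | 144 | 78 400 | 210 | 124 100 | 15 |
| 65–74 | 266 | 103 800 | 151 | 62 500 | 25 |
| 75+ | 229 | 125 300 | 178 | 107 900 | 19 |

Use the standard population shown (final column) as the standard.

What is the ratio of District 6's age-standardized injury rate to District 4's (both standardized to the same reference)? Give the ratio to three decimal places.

1.221

Age-specific rates per 100 000 for District 6: 280.42, 230.44, 183.67, 256.26, 182.76.
For District 4: 181.03, 157.22, 169.22, 241.60, 164.97.
Standard weights: 0.04, 0.37, 0.15, 0.25, 0.19.
District 6: 0.0400×280.42 + 0.3700×230.44 + 0.1500×183.67 + 0.2500×256.26 + 0.1900×182.76 = 222.8213 per 100 000.
District 4: 0.0400×181.03 + 0.3700×157.22 + 0.1500×169.22 + 0.2500×241.60 + 0.1900×164.97 = 182.5388 per 100 000.
Ratio = 222.8213 ÷ 182.5388 = 1.22068.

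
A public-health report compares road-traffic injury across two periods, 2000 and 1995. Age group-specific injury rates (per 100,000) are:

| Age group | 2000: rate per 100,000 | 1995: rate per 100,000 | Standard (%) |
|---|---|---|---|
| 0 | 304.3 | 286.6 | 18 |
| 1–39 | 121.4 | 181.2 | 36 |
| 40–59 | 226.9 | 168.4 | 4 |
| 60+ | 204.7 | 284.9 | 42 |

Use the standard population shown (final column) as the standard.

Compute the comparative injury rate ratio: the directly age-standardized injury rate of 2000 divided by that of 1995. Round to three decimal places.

0.796

Standard weights: 0.18, 0.36, 0.04, 0.42.
2000: 0.1800×304.3 + 0.3600×121.4 + 0.0400×226.9 + 0.4200×204.7 = 193.5280 per 100,000.
1995: 0.1800×286.6 + 0.3600×181.2 + 0.0400×168.4 + 0.4200×284.9 = 243.2140 per 100,000.
Ratio = 193.5280 ÷ 243.2140 = 0.79571.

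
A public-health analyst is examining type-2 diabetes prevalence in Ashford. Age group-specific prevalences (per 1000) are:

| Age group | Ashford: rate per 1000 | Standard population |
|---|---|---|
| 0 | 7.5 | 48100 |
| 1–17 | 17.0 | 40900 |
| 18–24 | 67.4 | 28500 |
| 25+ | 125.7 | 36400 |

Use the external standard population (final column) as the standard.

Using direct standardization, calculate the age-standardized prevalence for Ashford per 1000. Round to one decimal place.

49.1

Standard total = 153900; weights = 0.3125, 0.2658, 0.1852, 0.2365.
Standardized rate: 0.3125×7.5 + 0.2658×17.0 + 0.1852×67.4 + 0.2365×125.7 = 49.0736 per 1000.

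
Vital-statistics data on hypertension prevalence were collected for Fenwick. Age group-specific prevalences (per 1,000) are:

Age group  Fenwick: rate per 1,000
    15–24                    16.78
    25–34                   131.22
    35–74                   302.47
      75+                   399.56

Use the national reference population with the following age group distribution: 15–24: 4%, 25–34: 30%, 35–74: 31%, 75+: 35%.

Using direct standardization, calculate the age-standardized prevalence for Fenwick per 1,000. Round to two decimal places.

273.65

Standard weights: 0.04, 0.30, 0.31, 0.35.
Standardized rate: 0.0400×16.78 + 0.3000×131.22 + 0.3100×302.47 + 0.3500×399.56 = 273.6489 per 1,000.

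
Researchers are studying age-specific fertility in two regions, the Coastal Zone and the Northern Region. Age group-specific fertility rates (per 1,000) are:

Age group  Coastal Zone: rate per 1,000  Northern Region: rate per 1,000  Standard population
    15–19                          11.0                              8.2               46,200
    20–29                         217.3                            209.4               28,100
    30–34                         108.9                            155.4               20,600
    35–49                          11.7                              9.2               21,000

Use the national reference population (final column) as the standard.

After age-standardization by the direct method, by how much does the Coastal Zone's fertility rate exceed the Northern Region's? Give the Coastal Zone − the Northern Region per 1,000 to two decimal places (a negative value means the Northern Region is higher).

Standard total = 115,900; weights = 0.3986, 0.2425, 0.1777, 0.1812.
The Coastal Zone: 0.3986×11.0 + 0.2425×217.3 + 0.1777×108.9 + 0.1812×11.7 = 78.5450 per 1,000.
The Northern Region: 0.3986×8.2 + 0.2425×209.4 + 0.1777×155.4 + 0.1812×9.2 = 83.3255 per 1,000.
Difference = 78.5450 − 83.3255 = -4.7804.

-4.78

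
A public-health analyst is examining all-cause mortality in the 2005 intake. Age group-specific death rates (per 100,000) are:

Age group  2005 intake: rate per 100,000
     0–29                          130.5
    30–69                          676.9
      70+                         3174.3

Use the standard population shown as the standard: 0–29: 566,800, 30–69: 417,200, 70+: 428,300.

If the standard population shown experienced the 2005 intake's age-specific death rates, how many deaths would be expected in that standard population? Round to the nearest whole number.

Expected deaths = Σ (standard pop × age-specific rate ÷ 100,000)
= 566,800×130.5/100,000 + 417,200×676.9/100,000 + 428,300×3174.3/100,000
= 739.67 + 2824.03 + 13595.53 = 17159.23.

17159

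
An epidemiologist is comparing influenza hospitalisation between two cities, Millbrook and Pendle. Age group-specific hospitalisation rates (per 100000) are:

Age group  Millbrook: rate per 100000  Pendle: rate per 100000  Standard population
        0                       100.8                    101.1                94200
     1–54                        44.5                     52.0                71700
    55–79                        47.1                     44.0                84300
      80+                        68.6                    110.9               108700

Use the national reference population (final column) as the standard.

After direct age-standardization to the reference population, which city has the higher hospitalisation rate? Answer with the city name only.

Pendle

Standard total = 358900; weights = 0.2625, 0.1998, 0.2349, 0.3029.
Millbrook: 0.2625×100.8 + 0.1998×44.5 + 0.2349×47.1 + 0.3029×68.6 = 67.1868 per 100000.
Pendle: 0.2625×101.1 + 0.1998×52.0 + 0.2349×44.0 + 0.3029×110.9 = 80.8472 per 100000.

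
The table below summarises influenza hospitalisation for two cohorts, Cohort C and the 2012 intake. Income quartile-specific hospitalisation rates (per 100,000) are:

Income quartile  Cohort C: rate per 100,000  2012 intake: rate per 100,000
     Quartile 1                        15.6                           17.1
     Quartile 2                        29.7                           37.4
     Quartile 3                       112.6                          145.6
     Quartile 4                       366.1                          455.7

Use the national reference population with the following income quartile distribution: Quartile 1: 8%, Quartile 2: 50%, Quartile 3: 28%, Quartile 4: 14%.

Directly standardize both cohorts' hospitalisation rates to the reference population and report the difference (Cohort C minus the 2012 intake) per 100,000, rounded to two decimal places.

-25.75

Standard weights: 0.08, 0.50, 0.28, 0.14.
Cohort C: 0.0800×15.6 + 0.5000×29.7 + 0.2800×112.6 + 0.1400×366.1 = 98.8800 per 100,000.
The 2012 intake: 0.0800×17.1 + 0.5000×37.4 + 0.2800×145.6 + 0.1400×455.7 = 124.6340 per 100,000.
Difference = 98.8800 − 124.6340 = -25.7540.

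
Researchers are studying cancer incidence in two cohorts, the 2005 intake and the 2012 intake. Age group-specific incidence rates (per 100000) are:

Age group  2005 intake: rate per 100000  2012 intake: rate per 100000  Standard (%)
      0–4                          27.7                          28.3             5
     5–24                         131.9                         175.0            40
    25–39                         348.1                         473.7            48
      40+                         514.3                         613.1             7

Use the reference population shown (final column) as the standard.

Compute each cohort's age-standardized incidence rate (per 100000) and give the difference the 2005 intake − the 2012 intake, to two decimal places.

-84.47

Standard weights: 0.05, 0.40, 0.48, 0.07.
The 2005 intake: 0.0500×27.7 + 0.4000×131.9 + 0.4800×348.1 + 0.0700×514.3 = 257.2340 per 100000.
The 2012 intake: 0.0500×28.3 + 0.4000×175.0 + 0.4800×473.7 + 0.0700×613.1 = 341.7080 per 100000.
Difference = 257.2340 − 341.7080 = -84.4740.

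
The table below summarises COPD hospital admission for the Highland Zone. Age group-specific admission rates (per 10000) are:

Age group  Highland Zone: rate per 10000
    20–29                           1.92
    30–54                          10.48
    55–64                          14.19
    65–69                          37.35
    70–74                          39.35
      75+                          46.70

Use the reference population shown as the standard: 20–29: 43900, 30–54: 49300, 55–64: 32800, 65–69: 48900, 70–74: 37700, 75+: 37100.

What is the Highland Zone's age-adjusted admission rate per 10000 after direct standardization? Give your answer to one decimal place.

Standard total = 249700; weights = 0.1758, 0.1974, 0.1314, 0.1958, 0.1510, 0.1486.
Standardized rate: 0.1758×1.92 + 0.1974×10.48 + 0.1314×14.19 + 0.1958×37.35 + 0.1510×39.35 + 0.1486×46.70 = 24.4648 per 10000.

24.5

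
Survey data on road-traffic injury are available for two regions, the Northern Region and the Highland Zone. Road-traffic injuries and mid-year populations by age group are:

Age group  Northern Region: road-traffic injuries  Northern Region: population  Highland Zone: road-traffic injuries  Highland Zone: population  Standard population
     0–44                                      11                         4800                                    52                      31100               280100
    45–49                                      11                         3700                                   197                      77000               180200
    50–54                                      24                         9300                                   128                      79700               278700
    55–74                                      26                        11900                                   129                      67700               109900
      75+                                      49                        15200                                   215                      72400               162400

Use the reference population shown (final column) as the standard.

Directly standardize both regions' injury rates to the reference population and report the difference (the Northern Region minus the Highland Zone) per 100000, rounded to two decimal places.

58.52

Age-specific rates per 100000 for the Northern Region: 229.17, 297.30, 258.06, 218.49, 322.37.
For the Highland Zone: 167.20, 255.84, 160.60, 190.55, 296.96.
Standard total = 1011300; weights = 0.2770, 0.1782, 0.2756, 0.1087, 0.1606.
The Northern Region: 0.2770×229.17 + 0.1782×297.30 + 0.2756×258.06 + 0.1087×218.49 + 0.1606×322.37 = 263.0768 per 100000.
The Highland Zone: 0.2770×167.20 + 0.1782×255.84 + 0.2756×160.60 + 0.1087×190.55 + 0.1606×296.96 = 204.5525 per 100000.
Difference = 263.0768 − 204.5525 = 58.5242.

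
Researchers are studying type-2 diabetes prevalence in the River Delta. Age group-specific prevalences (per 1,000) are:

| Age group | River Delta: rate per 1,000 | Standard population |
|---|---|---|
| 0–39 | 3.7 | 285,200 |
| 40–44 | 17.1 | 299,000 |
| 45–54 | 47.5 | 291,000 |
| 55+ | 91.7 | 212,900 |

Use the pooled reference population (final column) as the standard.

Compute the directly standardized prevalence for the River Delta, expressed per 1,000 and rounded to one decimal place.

36.3

Standard total = 1,088,100; weights = 0.2621, 0.2748, 0.2674, 0.1957.
Standardized rate: 0.2621×3.7 + 0.2748×17.1 + 0.2674×47.5 + 0.1957×91.7 = 36.3143 per 1,000.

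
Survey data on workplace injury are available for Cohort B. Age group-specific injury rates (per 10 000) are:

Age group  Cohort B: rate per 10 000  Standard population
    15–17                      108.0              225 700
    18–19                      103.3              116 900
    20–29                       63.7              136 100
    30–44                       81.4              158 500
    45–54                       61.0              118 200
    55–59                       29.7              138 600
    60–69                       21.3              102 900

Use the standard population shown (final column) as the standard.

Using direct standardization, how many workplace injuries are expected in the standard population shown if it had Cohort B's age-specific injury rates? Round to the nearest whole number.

Expected workplace injuries = Σ (standard pop × age-specific rate ÷ 10 000)
= 225 700×108.0/10 000 + 116 900×103.3/10 000 + 136 100×63.7/10 000 + 158 500×81.4/10 000 + 118 200×61.0/10 000 + 138 600×29.7/10 000 + 102 900×21.3/10 000
= 2437.56 + 1207.58 + 866.96 + 1290.19 + 721.02 + 411.64 + 219.18 = 7154.12.

7154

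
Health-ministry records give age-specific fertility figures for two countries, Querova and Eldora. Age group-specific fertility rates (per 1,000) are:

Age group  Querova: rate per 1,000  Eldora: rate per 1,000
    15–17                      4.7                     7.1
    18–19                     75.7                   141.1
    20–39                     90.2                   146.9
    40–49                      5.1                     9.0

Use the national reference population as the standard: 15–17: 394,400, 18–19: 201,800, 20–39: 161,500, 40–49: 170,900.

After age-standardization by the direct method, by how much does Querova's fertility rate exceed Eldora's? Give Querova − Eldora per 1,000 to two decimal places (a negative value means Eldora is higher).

Standard total = 928,600; weights = 0.4247, 0.2173, 0.1739, 0.1840.
Querova: 0.4247×4.7 + 0.2173×75.7 + 0.1739×90.2 + 0.1840×5.1 = 35.0730 per 1,000.
Eldora: 0.4247×7.1 + 0.2173×141.1 + 0.1739×146.9 + 0.1840×9.0 = 60.8838 per 1,000.
Difference = 35.0730 − 60.8838 = -25.8107.

-25.81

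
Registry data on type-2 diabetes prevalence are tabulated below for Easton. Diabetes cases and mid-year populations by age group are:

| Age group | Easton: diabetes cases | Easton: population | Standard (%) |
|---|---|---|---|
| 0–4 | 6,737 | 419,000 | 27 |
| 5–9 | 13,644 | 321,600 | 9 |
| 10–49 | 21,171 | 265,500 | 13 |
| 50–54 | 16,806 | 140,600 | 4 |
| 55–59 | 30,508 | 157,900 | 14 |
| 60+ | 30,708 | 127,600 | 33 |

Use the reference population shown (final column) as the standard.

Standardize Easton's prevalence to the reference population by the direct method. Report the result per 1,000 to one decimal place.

129.8

Age-specific rates per 1,000 for Easton: 16.079, 42.425, 79.740, 119.531, 193.211, 240.658.
Standard weights: 0.27, 0.09, 0.13, 0.04, 0.14, 0.33.
Standardized rate: 0.2700×16.079 + 0.0900×42.425 + 0.1300×79.740 + 0.0400×119.531 + 0.1400×193.211 + 0.3300×240.658 = 129.7738 per 1,000.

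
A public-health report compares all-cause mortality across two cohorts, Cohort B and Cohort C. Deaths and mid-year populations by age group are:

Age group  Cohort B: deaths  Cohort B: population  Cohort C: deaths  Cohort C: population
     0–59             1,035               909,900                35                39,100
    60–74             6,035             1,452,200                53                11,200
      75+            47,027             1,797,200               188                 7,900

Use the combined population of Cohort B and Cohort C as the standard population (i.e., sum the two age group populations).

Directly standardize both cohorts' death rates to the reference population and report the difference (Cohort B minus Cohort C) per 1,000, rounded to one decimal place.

Age-specific rates per 1,000 for Cohort B: 1.137, 4.156, 26.167.
For Cohort C: 0.895, 4.732, 23.797.
Combined standard total = 4,217,500; weights = 0.2250, 0.3470, 0.4280.
Cohort B: 0.2250×1.137 + 0.3470×4.156 + 0.4280×26.167 = 12.8974 per 1,000.
Cohort C: 0.2250×0.895 + 0.3470×4.732 + 0.4280×23.797 = 12.0288 per 1,000.
Difference = 12.8974 − 12.0288 = 0.8686.

0.9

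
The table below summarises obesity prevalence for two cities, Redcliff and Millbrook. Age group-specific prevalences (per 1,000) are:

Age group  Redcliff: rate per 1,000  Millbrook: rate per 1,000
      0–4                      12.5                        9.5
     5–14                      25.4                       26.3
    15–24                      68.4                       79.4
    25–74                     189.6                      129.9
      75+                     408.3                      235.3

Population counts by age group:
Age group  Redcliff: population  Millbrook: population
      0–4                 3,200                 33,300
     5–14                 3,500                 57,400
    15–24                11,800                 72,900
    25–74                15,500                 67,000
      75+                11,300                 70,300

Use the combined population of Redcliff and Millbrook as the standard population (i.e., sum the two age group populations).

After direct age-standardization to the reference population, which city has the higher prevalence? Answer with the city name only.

Redcliff

Combined standard total = 346,200; weights = 0.1054, 0.1759, 0.2447, 0.2383, 0.2357.
Redcliff: 0.1054×12.5 + 0.1759×25.4 + 0.2447×68.4 + 0.2383×189.6 + 0.2357×408.3 = 163.9395 per 1,000.
Millbrook: 0.1054×9.5 + 0.1759×26.3 + 0.2447×79.4 + 0.2383×129.9 + 0.2357×235.3 = 111.4698 per 1,000.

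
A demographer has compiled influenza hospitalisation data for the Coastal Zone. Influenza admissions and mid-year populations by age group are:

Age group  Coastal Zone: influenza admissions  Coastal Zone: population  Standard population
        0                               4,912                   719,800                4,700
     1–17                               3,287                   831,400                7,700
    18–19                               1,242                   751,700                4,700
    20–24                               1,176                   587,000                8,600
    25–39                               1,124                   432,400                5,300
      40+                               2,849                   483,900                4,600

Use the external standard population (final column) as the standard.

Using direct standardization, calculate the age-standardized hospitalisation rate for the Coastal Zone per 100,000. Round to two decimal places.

360.59

Age-specific rates per 100,000 for the Coastal Zone: 682.41, 395.36, 165.23, 200.34, 259.94, 588.76.
Standard total = 35,600; weights = 0.1320, 0.2163, 0.1320, 0.2416, 0.1489, 0.1292.
Standardized rate: 0.1320×682.41 + 0.2163×395.36 + 0.1320×165.23 + 0.2416×200.34 + 0.1489×259.94 + 0.1292×588.76 = 360.5918 per 100,000.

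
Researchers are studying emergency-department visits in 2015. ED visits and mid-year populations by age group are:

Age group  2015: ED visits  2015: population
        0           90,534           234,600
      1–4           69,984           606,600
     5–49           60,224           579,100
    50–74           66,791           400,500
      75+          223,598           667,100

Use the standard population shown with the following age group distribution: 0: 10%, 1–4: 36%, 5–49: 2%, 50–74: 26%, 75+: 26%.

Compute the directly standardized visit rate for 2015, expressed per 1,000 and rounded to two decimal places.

212.71

Age-specific rates per 1,000 for 2015: 385.908, 115.371, 103.996, 166.769, 335.179.
Standard weights: 0.10, 0.36, 0.02, 0.26, 0.26.
Standardized rate: 0.1000×385.908 + 0.3600×115.371 + 0.0200×103.996 + 0.2600×166.769 + 0.2600×335.179 = 212.7108 per 1,000.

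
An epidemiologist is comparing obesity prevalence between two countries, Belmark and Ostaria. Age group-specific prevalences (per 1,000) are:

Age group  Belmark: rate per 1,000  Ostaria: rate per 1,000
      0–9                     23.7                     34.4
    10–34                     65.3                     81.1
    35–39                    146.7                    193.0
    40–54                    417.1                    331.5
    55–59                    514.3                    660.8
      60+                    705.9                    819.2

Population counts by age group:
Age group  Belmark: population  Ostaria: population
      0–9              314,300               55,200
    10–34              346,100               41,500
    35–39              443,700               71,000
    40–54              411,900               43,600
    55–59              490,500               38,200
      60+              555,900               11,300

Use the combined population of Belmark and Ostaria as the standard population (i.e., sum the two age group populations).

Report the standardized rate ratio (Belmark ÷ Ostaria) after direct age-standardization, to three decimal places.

Combined standard total = 2,823,200; weights = 0.1309, 0.1373, 0.1823, 0.1613, 0.1873, 0.2009.
Belmark: 0.1309×23.7 + 0.1373×65.3 + 0.1823×146.7 + 0.1613×417.1 + 0.1873×514.3 + 0.2009×705.9 = 344.2405 per 1,000.
Ostaria: 0.1309×34.4 + 0.1373×81.1 + 0.1823×193.0 + 0.1613×331.5 + 0.1873×660.8 + 0.2009×819.2 = 392.6380 per 1,000.
Ratio = 344.2405 ÷ 392.6380 = 0.87674.

0.877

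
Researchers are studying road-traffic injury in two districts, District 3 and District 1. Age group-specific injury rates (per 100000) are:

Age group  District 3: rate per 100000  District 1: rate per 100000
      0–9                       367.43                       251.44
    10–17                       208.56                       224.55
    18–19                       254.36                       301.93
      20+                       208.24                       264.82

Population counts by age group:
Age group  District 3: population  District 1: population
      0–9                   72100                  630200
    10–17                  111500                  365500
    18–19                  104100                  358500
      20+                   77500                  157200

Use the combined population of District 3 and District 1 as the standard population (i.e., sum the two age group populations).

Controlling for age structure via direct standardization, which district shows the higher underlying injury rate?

Combined standard total = 1876600; weights = 0.3742, 0.2542, 0.2465, 0.1251.
District 3: 0.3742×367.43 + 0.2542×208.56 + 0.2465×254.36 + 0.1251×208.24 = 279.2657 per 100000.
District 1: 0.3742×251.44 + 0.2542×224.55 + 0.2465×301.93 + 0.1251×264.82 = 258.7247 per 100000.
The crude rates (252.91 vs 258.30) would put District 1 higher, but that reflects its age composition; once standardized to a common age structure, District 3 has the higher underlying rate.

District 3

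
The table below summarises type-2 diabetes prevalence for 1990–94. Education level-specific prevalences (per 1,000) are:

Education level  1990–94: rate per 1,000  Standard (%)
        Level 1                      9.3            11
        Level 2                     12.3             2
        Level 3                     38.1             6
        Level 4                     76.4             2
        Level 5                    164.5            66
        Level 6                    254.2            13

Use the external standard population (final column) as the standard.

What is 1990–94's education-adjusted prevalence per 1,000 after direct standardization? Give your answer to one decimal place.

146.7

Standard weights: 0.11, 0.02, 0.06, 0.02, 0.66, 0.13.
Standardized rate: 0.1100×9.3 + 0.0200×12.3 + 0.0600×38.1 + 0.0200×76.4 + 0.6600×164.5 + 0.1300×254.2 = 146.6990 per 1,000.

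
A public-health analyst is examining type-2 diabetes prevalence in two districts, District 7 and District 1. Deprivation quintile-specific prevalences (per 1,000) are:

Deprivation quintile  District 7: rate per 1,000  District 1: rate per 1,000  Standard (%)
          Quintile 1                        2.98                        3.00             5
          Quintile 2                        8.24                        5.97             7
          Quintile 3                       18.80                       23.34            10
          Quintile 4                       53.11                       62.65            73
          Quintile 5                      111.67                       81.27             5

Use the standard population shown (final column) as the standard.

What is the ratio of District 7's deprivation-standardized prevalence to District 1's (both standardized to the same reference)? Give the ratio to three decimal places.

0.891

Standard weights: 0.05, 0.07, 0.10, 0.73, 0.05.
District 7: 0.0500×2.98 + 0.0700×8.24 + 0.1000×18.80 + 0.7300×53.11 + 0.0500×111.67 = 46.9596 per 1,000.
District 1: 0.0500×3.00 + 0.0700×5.97 + 0.1000×23.34 + 0.7300×62.65 + 0.0500×81.27 = 52.6999 per 1,000.
Ratio = 46.9596 ÷ 52.6999 = 0.89108.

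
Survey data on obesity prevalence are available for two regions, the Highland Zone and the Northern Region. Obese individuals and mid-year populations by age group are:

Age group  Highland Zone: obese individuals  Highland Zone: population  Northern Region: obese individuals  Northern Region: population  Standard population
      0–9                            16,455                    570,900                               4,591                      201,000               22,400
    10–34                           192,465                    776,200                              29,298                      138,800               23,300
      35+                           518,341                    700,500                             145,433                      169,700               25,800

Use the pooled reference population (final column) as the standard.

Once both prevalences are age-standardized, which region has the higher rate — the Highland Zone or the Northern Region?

Northern Region

Age-specific rates per 1,000 for the Highland Zone: 28.823, 247.958, 739.959.
For the Northern Region: 22.841, 211.081, 857.001.
Standard total = 71,500; weights = 0.3133, 0.3259, 0.3608.
The Highland Zone: 0.3133×28.823 + 0.3259×247.958 + 0.3608×739.959 = 356.8390 per 1,000.
The Northern Region: 0.3133×22.841 + 0.3259×211.081 + 0.3608×857.001 = 385.1808 per 1,000.
The crude rates (355.18 vs 351.96) would put the Highland Zone higher, but that reflects its age composition; once standardized to a common age structure, the Northern Region has the higher underlying rate.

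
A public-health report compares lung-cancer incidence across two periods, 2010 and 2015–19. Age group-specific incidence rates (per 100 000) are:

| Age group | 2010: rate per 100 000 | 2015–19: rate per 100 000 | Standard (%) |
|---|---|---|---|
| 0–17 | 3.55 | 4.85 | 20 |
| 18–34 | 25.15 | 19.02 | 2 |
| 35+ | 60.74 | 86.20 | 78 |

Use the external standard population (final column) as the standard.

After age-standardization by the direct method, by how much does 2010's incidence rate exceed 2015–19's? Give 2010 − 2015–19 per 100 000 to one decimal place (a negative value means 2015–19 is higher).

Standard weights: 0.20, 0.02, 0.78.
2010: 0.2000×3.55 + 0.0200×25.15 + 0.7800×60.74 = 48.5902 per 100 000.
2015–19: 0.2000×4.85 + 0.0200×19.02 + 0.7800×86.20 = 68.5864 per 100 000.
Difference = 48.5902 − 68.5864 = -19.9962.

-20.0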